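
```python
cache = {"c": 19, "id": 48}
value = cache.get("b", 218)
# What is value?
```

Trace:
`cache = {"c": 19, "id": 48}` → cache = {'c': 19, 'id': 48}
`value = cache.get("b", 218)` → value = 218
So value = 218

Answer: 218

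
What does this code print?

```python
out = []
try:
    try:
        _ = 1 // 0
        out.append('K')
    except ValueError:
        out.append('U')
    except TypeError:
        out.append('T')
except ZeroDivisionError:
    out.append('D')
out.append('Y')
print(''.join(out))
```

Execution trace: 'D' (outer except ZeroDivisionError) → 'Y' (after the try/except). Output: DY

Answer: DY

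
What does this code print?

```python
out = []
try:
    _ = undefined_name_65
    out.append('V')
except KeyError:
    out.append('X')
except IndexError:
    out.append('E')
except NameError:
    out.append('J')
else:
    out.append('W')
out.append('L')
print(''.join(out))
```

Execution trace: 'J' (except NameError) → 'L' (after the try/except). Output: JL

Answer: JL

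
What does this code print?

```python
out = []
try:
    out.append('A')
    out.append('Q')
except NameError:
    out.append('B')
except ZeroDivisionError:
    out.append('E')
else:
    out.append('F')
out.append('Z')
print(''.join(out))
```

Execution trace: 'A' (try body) → 'Q' (try body, no exception) → 'F' (else) → 'Z' (after the try/except). Output: AQFZ

Answer: AQFZ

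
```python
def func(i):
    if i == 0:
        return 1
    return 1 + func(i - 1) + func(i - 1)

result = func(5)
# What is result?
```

func(i) = 1 + 2·func(i-1), func(0)=1. Closed form: (1+1)·2^5 - 1 = 63.

Answer: 63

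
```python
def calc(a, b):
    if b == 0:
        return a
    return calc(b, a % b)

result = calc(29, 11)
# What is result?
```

calc(29, 11) -> calc(11, 7) -> calc(7, 4) -> calc(4, 3) -> calc(3, 1) -> calc(1, 0) -> 1

Answer: 1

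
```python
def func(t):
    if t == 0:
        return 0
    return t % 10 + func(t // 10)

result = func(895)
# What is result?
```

Sum of digits of 895: 5 + 9 + 8 = 22

Answer: 22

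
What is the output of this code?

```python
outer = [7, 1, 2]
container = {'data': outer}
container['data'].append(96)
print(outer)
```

Key concept: dict holds reference to list.
Step by step:
`outer = [7, 1, 2]` → outer = [7, 1, 2]
`container = {'data': outer}` → container = {'data': [7, 1, 2]}
`container['data'].append(96)` → outer = [7, 1, 2, 96]; container = {'data': [7, 1, 2, 96]}
`print(outer)` → prints [7, 1, 2, 96]

Answer: [7, 1, 2, 96]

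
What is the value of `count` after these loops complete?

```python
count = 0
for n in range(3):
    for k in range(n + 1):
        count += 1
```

Triangle: 1 + 2 + ... + 3
`count` takes the values: 0 → 1 → 2 → 3 → 4 → 5 → 6

Answer: 6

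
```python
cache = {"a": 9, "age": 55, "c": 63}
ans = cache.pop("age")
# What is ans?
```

Trace:
`cache = {"a": 9, "age": 55, "c": 63}` → cache = {'a': 9, 'age': 55, 'c': 63}
`ans = cache.pop("age")` → cache = {'a': 9, 'c': 63}; ans = 55
So ans = 55

Answer: 55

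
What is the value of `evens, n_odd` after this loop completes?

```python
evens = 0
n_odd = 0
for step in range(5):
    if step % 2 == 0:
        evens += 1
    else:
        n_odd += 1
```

Count evens and odds in range(5)
`evens, n_odd` takes the values: (0, 0) → (1, 0) → (1, 1) → (2, 1) → (2, 2) → (3, 2)

Answer: 3, 2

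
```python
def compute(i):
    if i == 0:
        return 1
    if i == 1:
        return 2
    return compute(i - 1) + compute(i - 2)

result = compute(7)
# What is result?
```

Build up from base cases: compute(0)=1, compute(1)=2, compute(2)=3, compute(3)=5, compute(4)=8, compute(5)=13, compute(6)=21, ..., compute(7)=34

Answer: 34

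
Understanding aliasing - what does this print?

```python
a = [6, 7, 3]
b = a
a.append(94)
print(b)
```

Key concept: basic list aliasing.
Step by step:
`a = [6, 7, 3]` → a = [6, 7, 3]
`b = a` → b = [6, 7, 3] (same object as a)
`a.append(94)` → a = [6, 7, 3, 94] (same object as b); b = [6, 7, 3, 94] (same object as a)
`print(b)` → prints [6, 7, 3, 94]

Answer: [6, 7, 3, 94]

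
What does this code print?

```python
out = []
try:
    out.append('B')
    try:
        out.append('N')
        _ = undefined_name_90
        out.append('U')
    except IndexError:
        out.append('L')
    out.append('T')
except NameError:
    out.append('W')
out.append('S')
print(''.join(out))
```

Execution trace: 'B' (try body) → 'N' (inner try body) → 'W' (except NameError) → 'S' (after the try/except). Output: BNWS

Answer: BNWS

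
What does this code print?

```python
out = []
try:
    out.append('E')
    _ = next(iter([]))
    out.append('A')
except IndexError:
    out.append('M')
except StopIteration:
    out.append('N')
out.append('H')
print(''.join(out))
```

Execution trace: 'E' (try body) → 'N' (except StopIteration) → 'H' (after the try/except). Output: ENH

Answer: ENH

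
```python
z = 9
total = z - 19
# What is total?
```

Trace:
`z = 9` → z = 9
`total = z - 19` → total = -10
So total = -10

Answer: -10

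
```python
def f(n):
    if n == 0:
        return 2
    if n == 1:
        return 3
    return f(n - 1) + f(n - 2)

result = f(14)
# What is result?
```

Build up from base cases: f(0)=2, f(1)=3, f(2)=5, f(3)=8, f(4)=13, f(5)=21, f(6)=34, ..., f(14)=1597

Answer: 1597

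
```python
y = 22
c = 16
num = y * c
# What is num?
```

Trace:
`y = 22` → y = 22
`c = 16` → c = 16
`num = y * c` → num = 352
So num = 352

Answer: 352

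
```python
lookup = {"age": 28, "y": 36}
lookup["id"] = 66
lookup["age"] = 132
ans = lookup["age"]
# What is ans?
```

Trace:
`lookup = {"age": 28, "y": 36}` → lookup = {'age': 28, 'y': 36}
`lookup["id"] = 66` → lookup = {'age': 28, 'y': 36, 'id': 66}
`lookup["age"] = 132` → lookup = {'age': 132, 'y': 36, 'id': 66}
`ans = lookup["age"]` → ans = 132
So ans = 132

Answer: 132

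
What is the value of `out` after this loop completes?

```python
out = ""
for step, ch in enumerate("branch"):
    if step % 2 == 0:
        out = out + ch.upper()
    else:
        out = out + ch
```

Uppercase even positions in 'branch'
`out` takes the values: "" → "B" → "Br" → "BrA" → "BrAn" → "BrAnC" → "BrAnCh"

Answer: "BrAnCh"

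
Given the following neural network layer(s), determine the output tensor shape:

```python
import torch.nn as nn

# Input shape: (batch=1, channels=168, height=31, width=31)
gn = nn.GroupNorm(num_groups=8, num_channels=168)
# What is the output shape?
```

Input: (1, 168, 31, 31) -> Output: (1, 168, 31, 31)

Answer: (1, 168, 31, 31)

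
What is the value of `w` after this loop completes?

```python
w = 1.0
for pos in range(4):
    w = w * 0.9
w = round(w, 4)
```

Exponential decay: 1.0 * 0.9^4
`w` takes the values: 1.0 → 0.9 → 0.81 → 0.729 → 0.6561

Answer: 0.6561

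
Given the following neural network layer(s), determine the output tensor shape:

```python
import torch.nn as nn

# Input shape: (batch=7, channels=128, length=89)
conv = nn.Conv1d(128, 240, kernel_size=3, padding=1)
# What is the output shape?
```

Input: (7, 128, 89) -> Output: (7, 240, 89)

Answer: (7, 240, 89)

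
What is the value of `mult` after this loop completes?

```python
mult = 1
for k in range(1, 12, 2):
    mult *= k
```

Product of 1, 3, 5, ... up to 11
`mult` takes the values: 1 → 3 → 15 → 105 → 945 → 10395

Answer: 10395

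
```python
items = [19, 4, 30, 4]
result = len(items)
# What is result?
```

Trace:
`items = [19, 4, 30, 4]` → items = [19, 4, 30, 4]
`result = len(items)` → result = 4
So result = 4

Answer: 4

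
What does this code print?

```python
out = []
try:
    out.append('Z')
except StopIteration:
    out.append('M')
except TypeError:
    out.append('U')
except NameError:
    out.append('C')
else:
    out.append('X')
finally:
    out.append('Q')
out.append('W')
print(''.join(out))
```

Execution trace: 'Z' (try body, no exception) → 'X' (else) → 'Q' (finally) → 'W' (after the try/except). Output: ZXQW

Answer: ZXQW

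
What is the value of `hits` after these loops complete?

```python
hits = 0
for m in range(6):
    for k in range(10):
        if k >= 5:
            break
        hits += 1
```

Inner breaks at 5, outer runs 6 times
`hits` takes the values: 0 → 1 → 2 → 3 → 4 → 5 → 6 → 7 → 8 → 9 → 10 → 11 → 12 → 13 → 14 → 15 → 16 → 17 → 18 → 19 → 20 → 21 → 22 → 23 → 24 → 25 → 26 → 27 → 28 → 29 → 30

Answer: 30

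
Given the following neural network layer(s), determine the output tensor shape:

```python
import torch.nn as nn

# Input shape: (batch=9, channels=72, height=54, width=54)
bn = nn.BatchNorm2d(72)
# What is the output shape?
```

Input: (9, 72, 54, 54) -> Output: (9, 72, 54, 54)

Answer: (9, 72, 54, 54)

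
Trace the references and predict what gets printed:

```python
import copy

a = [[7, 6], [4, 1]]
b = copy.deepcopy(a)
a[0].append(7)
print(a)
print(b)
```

Key concept: deep copy is fully independent.
Step by step:
`a = [[7, 6], [4, 1]]` → a = [[7, 6], [4, 1]]
`b = copy.deepcopy(a)` → b = [[7, 6], [4, 1]]
`a[0].append(7)` → a = [[7, 6, 7], [4, 1]]
`print(a)` → prints [[7, 6, 7], [4, 1]]
`print(b)` → prints [[7, 6], [4, 1]]

Answer:
[[7, 6, 7], [4, 1]]
[[7, 6], [4, 1]]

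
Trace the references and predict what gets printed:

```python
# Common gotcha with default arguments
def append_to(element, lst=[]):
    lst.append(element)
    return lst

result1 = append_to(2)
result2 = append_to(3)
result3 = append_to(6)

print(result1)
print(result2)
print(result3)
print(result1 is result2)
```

Key concept: mutable default argument gotcha.
Step by step:
`result1 = append_to(2)` → result1 = [2]
`result2 = append_to(3)` → result1 = [2, 3] (same object as result2); result2 = [2, 3] (same object as result1)
`result3 = append_to(6)` → result1 = [2, 3, 6] (same object as result2, result3); result2 = [2, 3, 6] (same object as result1, result3); result3 = [2, 3, 6] (same object as result1, result2)
`print(result1)` → prints [2, 3, 6]
`print(result2)` → prints [2, 3, 6]
`print(result3)` → prints [2, 3, 6]
`print(result1 is result2)` → prints True

Answer:
[2, 3, 6]
[2, 3, 6]
[2, 3, 6]
True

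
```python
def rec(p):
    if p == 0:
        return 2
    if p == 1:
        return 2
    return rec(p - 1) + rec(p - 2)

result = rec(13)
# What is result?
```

Build up from base cases: rec(0)=2, rec(1)=2, rec(2)=4, rec(3)=6, rec(4)=10, rec(5)=16, rec(6)=26, ..., rec(13)=754

Answer: 754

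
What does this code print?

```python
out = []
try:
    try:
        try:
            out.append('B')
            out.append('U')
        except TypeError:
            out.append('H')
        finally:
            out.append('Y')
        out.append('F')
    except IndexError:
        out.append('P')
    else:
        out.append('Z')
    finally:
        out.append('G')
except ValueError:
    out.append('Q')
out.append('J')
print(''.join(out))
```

Execution trace: 'B' (inner try body) → 'U' (inner try body, no exception) → 'Y' (inner finally) → 'F' (try body, no exception) → 'Z' (else) → 'G' (finally) → 'J' (after the try/except). Output: BUYFZGJ

Answer: BUYFZGJ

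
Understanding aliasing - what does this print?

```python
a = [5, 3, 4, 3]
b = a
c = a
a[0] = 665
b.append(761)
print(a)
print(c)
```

Key concept: multiple aliases.
Step by step:
`a = [5, 3, 4, 3]` → a = [5, 3, 4, 3]
`b = a` → b = [5, 3, 4, 3] (same object as a)
`c = a` → c = [5, 3, 4, 3] (same object as a, b)
`a[0] = 665` → a = [665, 3, 4, 3] (same object as b, c); b = [665, 3, 4, 3] (same object as a, c); c = [665, 3, 4, 3] (same object as a, b)
`b.append(761)` → a = [665, 3, 4, 3, 761] (same object as b, c); b = [665, 3, 4, 3, 761] (same object as a, c); c = [665, 3, 4, 3, 761] (same object as a, b)
`print(a)` → prints [665, 3, 4, 3, 761]
`print(c)` → prints [665, 3, 4, 3, 761]

Answer:
[665, 3, 4, 3, 761]
[665, 3, 4, 3, 761]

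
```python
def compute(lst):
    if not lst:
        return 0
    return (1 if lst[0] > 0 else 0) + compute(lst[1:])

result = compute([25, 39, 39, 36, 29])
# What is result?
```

Count of positive elements in [25, 39, 39, 36, 29] = 5

Answer: 5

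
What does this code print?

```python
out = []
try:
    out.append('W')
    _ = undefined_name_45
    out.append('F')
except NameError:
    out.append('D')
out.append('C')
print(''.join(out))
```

Execution trace: 'W' (try body) → 'D' (except NameError) → 'C' (after the try/except). Output: WDC

Answer: WDC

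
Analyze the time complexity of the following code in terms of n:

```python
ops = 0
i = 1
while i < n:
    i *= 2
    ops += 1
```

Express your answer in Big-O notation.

Each loop level contributes: log n. Multiplying the contributions gives O(log n).

Answer: O(log n)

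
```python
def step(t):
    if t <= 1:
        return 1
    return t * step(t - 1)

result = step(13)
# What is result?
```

step(13) = 13 * 12 * 11 * 10 * 9 * 8 * 7 * 6 * 5 * 4 * 3 * 2 * 1 = 6227020800

Answer: 6227020800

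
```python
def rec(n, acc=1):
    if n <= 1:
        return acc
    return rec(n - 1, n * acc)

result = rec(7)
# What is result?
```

Accumulator trace (n, acc): (7, 1) -> (6, 7) -> (5, 42) -> (4, 210) -> (3, 840) -> (2, 2520) -> (1, 5040) -> return 5040

Answer: 5040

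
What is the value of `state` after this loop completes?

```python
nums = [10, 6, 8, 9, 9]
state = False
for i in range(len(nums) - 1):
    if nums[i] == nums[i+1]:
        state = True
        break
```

Check consecutive duplicates in [10, 6, 8, 9, 9]
`state` takes the values: False → True

Answer: True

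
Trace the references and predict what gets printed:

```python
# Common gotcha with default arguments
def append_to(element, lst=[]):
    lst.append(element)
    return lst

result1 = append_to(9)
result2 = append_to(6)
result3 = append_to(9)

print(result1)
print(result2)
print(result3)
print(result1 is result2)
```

Key concept: mutable default argument gotcha.
Step by step:
`result1 = append_to(9)` → result1 = [9]
`result2 = append_to(6)` → result1 = [9, 6] (same object as result2); result2 = [9, 6] (same object as result1)
`result3 = append_to(9)` → result1 = [9, 6, 9] (same object as result2, result3); result2 = [9, 6, 9] (same object as result1, result3); result3 = [9, 6, 9] (same object as result1, result2)
`print(result1)` → prints [9, 6, 9]
`print(result2)` → prints [9, 6, 9]
`print(result3)` → prints [9, 6, 9]
`print(result1 is result2)` → prints True

Answer:
[9, 6, 9]
[9, 6, 9]
[9, 6, 9]
True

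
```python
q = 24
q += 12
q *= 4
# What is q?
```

Trace:
`q = 24` → q = 24
`q += 12` → q = 36
`q *= 4` → q = 144
So q = 144

Answer: 144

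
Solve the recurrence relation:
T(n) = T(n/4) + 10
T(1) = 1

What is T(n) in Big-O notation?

Each step divides n by 4 and adds 10. After log_4(n) steps we reach T(1)=1. So T(n) = 10·log_4(n) + 1 = O(log n).

Answer: O(log n)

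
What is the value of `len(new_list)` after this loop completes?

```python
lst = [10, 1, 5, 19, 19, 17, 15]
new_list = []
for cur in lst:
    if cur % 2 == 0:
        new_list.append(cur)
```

Count even numbers in [10, 1, 5, 19, 19, 17, 15]
`new_list` takes the values: [] → [10]
So `len(new_list)` = 1

Answer: 1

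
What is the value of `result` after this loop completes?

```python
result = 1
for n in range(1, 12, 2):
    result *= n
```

Product of 1, 3, 5, ... up to 11
`result` takes the values: 1 → 3 → 15 → 105 → 945 → 10395

Answer: 10395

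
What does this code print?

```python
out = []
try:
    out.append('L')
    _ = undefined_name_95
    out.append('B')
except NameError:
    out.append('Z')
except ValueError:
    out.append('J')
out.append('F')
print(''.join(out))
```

Execution trace: 'L' (try body) → 'Z' (except NameError) → 'F' (after the try/except). Output: LZF

Answer: LZF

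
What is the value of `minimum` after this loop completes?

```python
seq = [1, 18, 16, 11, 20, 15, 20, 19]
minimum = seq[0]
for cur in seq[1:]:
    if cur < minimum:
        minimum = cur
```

Minimum of [1, 18, 16, 11, 20, 15, 20, 19]
`minimum` takes the values: 1

Answer: 1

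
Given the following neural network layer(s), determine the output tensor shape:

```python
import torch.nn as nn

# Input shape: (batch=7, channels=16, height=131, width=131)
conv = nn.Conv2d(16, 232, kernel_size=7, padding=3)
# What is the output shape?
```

Input: (7, 16, 131, 131) -> Output: (7, 232, 131, 131)

Answer: (7, 232, 131, 131)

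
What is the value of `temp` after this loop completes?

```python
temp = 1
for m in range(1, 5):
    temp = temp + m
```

Start at 1, add 1 through 4
`temp` takes the values: 1 → 2 → 4 → 7 → 11

Answer: 11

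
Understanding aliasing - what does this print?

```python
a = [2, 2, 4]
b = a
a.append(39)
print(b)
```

Key concept: basic list aliasing.
Step by step:
`a = [2, 2, 4]` → a = [2, 2, 4]
`b = a` → b = [2, 2, 4] (same object as a)
`a.append(39)` → a = [2, 2, 4, 39] (same object as b); b = [2, 2, 4, 39] (same object as a)
`print(b)` → prints [2, 2, 4, 39]

Answer: [2, 2, 4, 39]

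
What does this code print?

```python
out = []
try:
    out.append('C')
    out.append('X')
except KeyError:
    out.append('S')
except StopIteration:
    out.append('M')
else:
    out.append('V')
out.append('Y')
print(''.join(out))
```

Execution trace: 'C' (try body) → 'X' (try body, no exception) → 'V' (else) → 'Y' (after the try/except). Output: CXVY

Answer: CXVY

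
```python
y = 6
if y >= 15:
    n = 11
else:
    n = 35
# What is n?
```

Trace:
`y = 6` → y = 6
`if y >= 15: ...` → y >= 15 is False, take else branch → n = 35
So n = 35

Answer: 35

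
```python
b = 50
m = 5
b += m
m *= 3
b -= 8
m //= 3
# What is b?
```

Trace:
`b = 50` → b = 50
`m = 5` → m = 5
`b += m` → b = 55
`m *= 3` → m = 15
`b -= 8` → b = 47
`m //= 3` → m = 5
So b = 47

Answer: 47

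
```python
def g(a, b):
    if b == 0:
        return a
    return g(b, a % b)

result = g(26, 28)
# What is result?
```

g(26, 28) -> g(28, 26) -> g(26, 2) -> g(2, 0) -> 2

Answer: 2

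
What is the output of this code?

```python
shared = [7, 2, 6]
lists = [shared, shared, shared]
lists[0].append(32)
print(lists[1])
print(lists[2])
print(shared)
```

Key concept: list of same reference.
Step by step:
`shared = [7, 2, 6]` → shared = [7, 2, 6]
`lists = [shared, shared, shared]` → lists = [[7, 2, 6], [7, 2, 6], [7, 2, 6]]
`lists[0].append(32)` → shared = [7, 2, 6, 32]; lists = [[7, 2, 6, 32], [7, 2, 6, 32], [7, 2, 6, 32]]
`print(lists[1])` → prints [7, 2, 6, 32]
`print(lists[2])` → prints [7, 2, 6, 32]
`print(shared)` → prints [7, 2, 6, 32]

Answer:
[7, 2, 6, 32]
[7, 2, 6, 32]
[7, 2, 6, 32]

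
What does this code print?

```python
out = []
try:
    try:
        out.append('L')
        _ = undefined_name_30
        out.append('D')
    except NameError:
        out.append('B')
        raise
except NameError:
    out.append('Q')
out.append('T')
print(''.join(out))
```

Execution trace: 'L' (try body) → 'B' (except NameError) → 'Q' (outer except NameError) → 'T' (after the try/except). Output: LBQT

Answer: LBQT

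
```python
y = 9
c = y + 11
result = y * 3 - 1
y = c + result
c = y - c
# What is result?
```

Trace:
`y = 9` → y = 9
`c = y + 11` → c = 20
`result = y * 3 - 1` → result = 26
`y = c + result` → y = 46
`c = y - c` → c = 26
So result = 26

Answer: 26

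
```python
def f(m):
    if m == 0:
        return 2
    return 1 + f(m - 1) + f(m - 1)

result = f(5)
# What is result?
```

f(m) = 1 + 2·f(m-1), f(0)=2. Closed form: (2+1)·2^5 - 1 = 95.

Answer: 95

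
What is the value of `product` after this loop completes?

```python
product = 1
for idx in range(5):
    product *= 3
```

3^5 = 243
`product` takes the values: 1 → 3 → 9 → 27 → 81 → 243

Answer: 243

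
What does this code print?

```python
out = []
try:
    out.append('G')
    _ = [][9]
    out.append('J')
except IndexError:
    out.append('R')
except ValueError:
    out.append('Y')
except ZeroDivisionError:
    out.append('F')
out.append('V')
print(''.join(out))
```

Execution trace: 'G' (try body) → 'R' (except IndexError) → 'V' (after the try/except). Output: GRV

Answer: GRV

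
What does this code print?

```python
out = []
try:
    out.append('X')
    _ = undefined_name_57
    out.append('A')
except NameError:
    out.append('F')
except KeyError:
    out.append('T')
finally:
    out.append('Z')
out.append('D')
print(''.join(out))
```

Execution trace: 'X' (try body) → 'F' (except NameError) → 'Z' (finally) → 'D' (after the try/except). Output: XFZD

Answer: XFZD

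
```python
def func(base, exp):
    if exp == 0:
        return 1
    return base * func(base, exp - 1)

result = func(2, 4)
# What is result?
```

func(2, 4) = 2 * 2 * 2 * 2 = 16

Answer: 16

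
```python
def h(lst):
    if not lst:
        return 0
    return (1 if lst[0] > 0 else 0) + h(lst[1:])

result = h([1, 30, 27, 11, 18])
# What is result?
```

Count of positive elements in [1, 30, 27, 11, 18] = 5

Answer: 5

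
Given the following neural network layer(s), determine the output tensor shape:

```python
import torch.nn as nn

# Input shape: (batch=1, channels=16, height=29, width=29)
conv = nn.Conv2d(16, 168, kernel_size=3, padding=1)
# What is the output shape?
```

Input: (1, 16, 29, 29) -> Output: (1, 168, 29, 29)

Answer: (1, 168, 29, 29)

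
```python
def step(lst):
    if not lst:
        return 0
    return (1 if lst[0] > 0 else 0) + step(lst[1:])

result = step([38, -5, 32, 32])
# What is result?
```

Count of positive elements in [38, -5, 32, 32] = 3

Answer: 3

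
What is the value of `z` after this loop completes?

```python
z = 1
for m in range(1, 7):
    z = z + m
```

Start at 1, add 1 through 6
`z` takes the values: 1 → 2 → 4 → 7 → 11 → 16 → 22

Answer: 22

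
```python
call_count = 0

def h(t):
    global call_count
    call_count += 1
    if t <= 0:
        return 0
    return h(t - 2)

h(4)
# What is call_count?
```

Linear recursion stepping by 2: 3 calls from t=4 down to ≤0.

Answer: 3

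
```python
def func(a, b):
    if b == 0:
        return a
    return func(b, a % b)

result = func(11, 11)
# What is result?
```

func(11, 11) -> func(11, 0) -> 11

Answer: 11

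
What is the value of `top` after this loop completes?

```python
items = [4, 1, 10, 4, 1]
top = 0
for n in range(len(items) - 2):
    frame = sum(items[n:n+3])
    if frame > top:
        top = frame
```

Max sum of 3-element window in [4, 1, 10, 4, 1]
`top` takes the values: 0 → 15

Answer: 15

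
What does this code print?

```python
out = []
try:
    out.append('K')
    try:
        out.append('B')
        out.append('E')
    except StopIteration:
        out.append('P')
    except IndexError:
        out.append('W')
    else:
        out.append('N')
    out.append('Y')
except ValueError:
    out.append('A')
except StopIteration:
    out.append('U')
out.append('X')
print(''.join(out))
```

Execution trace: 'K' (try body) → 'B' (inner try body) → 'E' (inner try body, no exception) → 'N' (inner else) → 'Y' (try body, no exception) → 'X' (after the try/except). Output: KBENYX

Answer: KBENYX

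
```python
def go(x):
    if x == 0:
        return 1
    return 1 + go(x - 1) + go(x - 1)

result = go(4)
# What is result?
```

go(x) = 1 + 2·go(x-1), go(0)=1. Closed form: (1+1)·2^4 - 1 = 31.

Answer: 31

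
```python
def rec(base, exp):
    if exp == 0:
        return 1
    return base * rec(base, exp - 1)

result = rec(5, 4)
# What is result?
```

rec(5, 4) = 5 * 5 * 5 * 5 = 625

Answer: 625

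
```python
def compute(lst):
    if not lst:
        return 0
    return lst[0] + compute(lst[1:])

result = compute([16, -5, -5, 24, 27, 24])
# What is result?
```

16 + (-5) + (-5) + 24 + 27 + 24 + 0 = 81

Answer: 81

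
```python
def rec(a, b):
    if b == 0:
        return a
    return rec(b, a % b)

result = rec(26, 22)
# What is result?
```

rec(26, 22) -> rec(22, 4) -> rec(4, 2) -> rec(2, 0) -> 2

Answer: 2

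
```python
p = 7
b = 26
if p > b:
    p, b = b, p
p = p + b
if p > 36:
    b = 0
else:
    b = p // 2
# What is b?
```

Trace:
`p = 7` → p = 7
`b = 26` → b = 26
`if p > b: ...` → p > b is False → no variable changes
`p = p + b` → p = 33
`if p > 36: ...` → p > 36 is False, take else branch → b = 16
So b = 16

Answer: 16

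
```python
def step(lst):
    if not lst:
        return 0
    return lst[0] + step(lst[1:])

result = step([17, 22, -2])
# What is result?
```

17 + 22 + (-2) + 0 = 37

Answer: 37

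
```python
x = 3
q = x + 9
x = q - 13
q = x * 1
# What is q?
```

Trace:
`x = 3` → x = 3
`q = x + 9` → q = 12
`x = q - 13` → x = -1
`q = x * 1` → q = -1
So q = -1

Answer: -1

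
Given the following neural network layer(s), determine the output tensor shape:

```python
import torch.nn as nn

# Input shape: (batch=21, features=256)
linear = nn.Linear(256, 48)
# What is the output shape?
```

Input: (21, 256) -> Output: (21, 48)

Answer: (21, 48)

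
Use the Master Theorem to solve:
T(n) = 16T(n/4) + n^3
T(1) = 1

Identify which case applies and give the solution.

a=16, b=4, f(n)=n^3. log_4(16) = 2. Since c=3 > 2 and the regularity condition holds (16(n/4)^3 = (16/4^3)n^3 with 16/4^3 < 1), Case 3 applies: T(n) = Θ(f(n)) = O(n^3).

Answer: O(n^3) - Case 3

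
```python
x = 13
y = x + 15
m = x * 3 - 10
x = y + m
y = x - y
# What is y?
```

Trace:
`x = 13` → x = 13
`y = x + 15` → y = 28
`m = x * 3 - 10` → m = 29
`x = y + m` → x = 57
`y = x - y` → y = 29
So y = 29

Answer: 29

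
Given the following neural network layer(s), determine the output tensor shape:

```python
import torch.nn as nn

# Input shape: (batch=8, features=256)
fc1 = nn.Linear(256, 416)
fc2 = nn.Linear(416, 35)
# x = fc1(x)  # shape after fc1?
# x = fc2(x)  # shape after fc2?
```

Input: (8, 256) -> after fc1: (8, 416) -> Output: (8, 35)

Answer: (8, 35)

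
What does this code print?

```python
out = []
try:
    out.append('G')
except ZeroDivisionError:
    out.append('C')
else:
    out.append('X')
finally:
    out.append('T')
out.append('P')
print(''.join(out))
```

Execution trace: 'G' (try body, no exception) → 'X' (else) → 'T' (finally) → 'P' (after the try/except). Output: GXTP

Answer: GXTP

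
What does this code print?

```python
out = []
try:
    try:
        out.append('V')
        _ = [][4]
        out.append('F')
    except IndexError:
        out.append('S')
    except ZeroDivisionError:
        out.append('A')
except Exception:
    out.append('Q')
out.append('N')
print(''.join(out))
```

Execution trace: 'V' (inner try body) → 'S' (inner except IndexError) → 'N' (after the try/except). Output: VSN

Answer: VSN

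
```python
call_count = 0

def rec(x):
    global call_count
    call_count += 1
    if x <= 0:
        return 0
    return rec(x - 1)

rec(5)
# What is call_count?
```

Linear recursion stepping by 1: 6 calls from x=5 down to ≤0.

Answer: 6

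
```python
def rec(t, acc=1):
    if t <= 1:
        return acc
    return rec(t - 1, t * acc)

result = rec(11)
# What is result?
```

Accumulator trace (n, acc): (11, 1) -> (10, 11) -> (9, 110) -> (8, 990) -> (7, 7920) -> (6, 55440) -> (5, 332640) -> (4, 1663200) -> (3, 6652800) -> (2, 19958400) -> (1, 39916800) -> return 39916800

Answer: 39916800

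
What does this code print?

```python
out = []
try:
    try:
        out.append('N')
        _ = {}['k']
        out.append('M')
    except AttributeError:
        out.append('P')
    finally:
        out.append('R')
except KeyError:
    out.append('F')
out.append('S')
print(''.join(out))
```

Execution trace: 'N' (try body) → 'R' (finally) → 'F' (outer except KeyError) → 'S' (after the try/except). Output: NRFS

Answer: NRFS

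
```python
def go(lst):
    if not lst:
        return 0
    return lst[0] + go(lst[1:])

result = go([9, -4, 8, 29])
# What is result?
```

9 + (-4) + 8 + 29 + 0 = 42

Answer: 42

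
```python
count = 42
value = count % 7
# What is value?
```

Trace:
`count = 42` → count = 42
`value = count % 7` → value = 0
So value = 0

Answer: 0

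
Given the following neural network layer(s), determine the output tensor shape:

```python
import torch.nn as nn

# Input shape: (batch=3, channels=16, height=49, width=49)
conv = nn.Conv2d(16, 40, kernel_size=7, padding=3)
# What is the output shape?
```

Input: (3, 16, 49, 49) -> Output: (3, 40, 49, 49)

Answer: (3, 40, 49, 49)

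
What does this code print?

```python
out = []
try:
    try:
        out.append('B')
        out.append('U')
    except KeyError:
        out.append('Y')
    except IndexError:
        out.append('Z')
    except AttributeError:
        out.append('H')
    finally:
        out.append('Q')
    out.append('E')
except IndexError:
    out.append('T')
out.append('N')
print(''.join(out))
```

Execution trace: 'B' (inner try body) → 'U' (inner try body, no exception) → 'Q' (inner finally) → 'E' (try body, no exception) → 'N' (after the try/except). Output: BUQEN

Answer: BUQEN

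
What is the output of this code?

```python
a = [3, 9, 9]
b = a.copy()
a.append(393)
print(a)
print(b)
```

Key concept: list.copy() creates independent copy.
Step by step:
`a = [3, 9, 9]` → a = [3, 9, 9]
`b = a.copy()` → b = [3, 9, 9]
`a.append(393)` → a = [3, 9, 9, 393]
`print(a)` → prints [3, 9, 9, 393]
`print(b)` → prints [3, 9, 9]

Answer:
[3, 9, 9, 393]
[3, 9, 9]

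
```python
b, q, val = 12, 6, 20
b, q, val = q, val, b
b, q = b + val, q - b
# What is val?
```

Trace:
`b, q, val = 12, 6, 20` → b = 12; q = 6; val = 20
`b, q, val = q, val, b` → b = 6; q = 20; val = 12
`b, q = b + val, q - b` → b = 18; q = 14
So val = 12

Answer: 12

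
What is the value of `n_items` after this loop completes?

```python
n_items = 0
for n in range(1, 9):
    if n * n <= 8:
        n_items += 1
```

Count numbers where n² ≤ 8
`n_items` takes the values: 0 → 1 → 2

Answer: 2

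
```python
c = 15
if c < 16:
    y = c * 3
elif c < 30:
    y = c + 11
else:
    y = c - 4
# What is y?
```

Trace:
`c = 15` → c = 15
`if c < 16: ...` → c < 16 is True → y = 45
So y = 45

Answer: 45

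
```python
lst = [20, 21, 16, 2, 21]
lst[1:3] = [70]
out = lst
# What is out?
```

Trace:
`lst = [20, 21, 16, 2, 21]` → lst = [20, 21, 16, 2, 21]
`lst[1:3] = [70]` → lst = [20, 70, 2, 21]
`out = lst` → out = [20, 70, 2, 21]
So out = [20, 70, 2, 21]

Answer: [20, 70, 2, 21]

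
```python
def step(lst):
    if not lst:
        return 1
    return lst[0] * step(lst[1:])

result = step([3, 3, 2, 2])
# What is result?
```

Product over [3, 3, 2, 2] = 3 * 3 * 2 * 2 = 36

Answer: 36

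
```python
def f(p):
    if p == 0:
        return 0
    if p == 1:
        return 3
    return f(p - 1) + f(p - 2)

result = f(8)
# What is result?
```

Build up from base cases: f(0)=0, f(1)=3, f(2)=3, f(3)=6, f(4)=9, f(5)=15, f(6)=24, ..., f(8)=63

Answer: 63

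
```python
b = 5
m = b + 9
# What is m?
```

Trace:
`b = 5` → b = 5
`m = b + 9` → m = 14
So m = 14

Answer: 14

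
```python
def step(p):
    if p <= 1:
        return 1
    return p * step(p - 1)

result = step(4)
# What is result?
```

step(4) = 4 * 3 * 2 * 1 = 24

Answer: 24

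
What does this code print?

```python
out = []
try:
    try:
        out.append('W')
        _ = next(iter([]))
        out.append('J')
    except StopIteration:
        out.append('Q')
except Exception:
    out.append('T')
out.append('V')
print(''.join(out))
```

Execution trace: 'W' (inner try body) → 'Q' (inner except StopIteration) → 'V' (after the try/except). Output: WQV

Answer: WQV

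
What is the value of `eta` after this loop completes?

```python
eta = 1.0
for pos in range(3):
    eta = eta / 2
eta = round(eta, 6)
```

Halving LR 3 times: 1 / 2^3
`eta` takes the values: 1.0 → 0.5 → 0.25 → 0.125

Answer: 0.125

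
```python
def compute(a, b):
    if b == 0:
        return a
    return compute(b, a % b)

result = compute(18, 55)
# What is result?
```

compute(18, 55) -> compute(55, 18) -> compute(18, 1) -> compute(1, 0) -> 1

Answer: 1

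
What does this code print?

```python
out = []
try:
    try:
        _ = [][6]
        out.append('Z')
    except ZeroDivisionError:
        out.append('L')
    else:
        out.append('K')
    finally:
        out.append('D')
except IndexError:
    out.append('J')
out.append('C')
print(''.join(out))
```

Execution trace: 'D' (finally) → 'J' (outer except IndexError) → 'C' (after the try/except). Output: DJC

Answer: DJC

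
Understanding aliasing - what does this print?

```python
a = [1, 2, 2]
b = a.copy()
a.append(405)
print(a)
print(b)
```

Key concept: list.copy() creates independent copy.
Step by step:
`a = [1, 2, 2]` → a = [1, 2, 2]
`b = a.copy()` → b = [1, 2, 2]
`a.append(405)` → a = [1, 2, 2, 405]
`print(a)` → prints [1, 2, 2, 405]
`print(b)` → prints [1, 2, 2]

Answer:
[1, 2, 2, 405]
[1, 2, 2]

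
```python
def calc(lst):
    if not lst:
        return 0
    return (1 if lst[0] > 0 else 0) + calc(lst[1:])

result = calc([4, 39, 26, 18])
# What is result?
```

Count of positive elements in [4, 39, 26, 18] = 4

Answer: 4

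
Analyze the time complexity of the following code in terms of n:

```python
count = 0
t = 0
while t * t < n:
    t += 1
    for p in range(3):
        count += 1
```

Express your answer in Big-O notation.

Each loop level contributes: √n × 1. Multiplying the contributions gives O(√n).

Answer: O(√n)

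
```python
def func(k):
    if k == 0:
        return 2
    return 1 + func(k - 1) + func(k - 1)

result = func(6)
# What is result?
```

func(k) = 1 + 2·func(k-1), func(0)=2. Closed form: (2+1)·2^6 - 1 = 191.

Answer: 191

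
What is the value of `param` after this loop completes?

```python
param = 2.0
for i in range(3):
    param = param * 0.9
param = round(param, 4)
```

Exponential decay: 2.0 * 0.9^3
`param` takes the values: 2.0 → 1.8 → 1.62 → 1.458

Answer: 1.458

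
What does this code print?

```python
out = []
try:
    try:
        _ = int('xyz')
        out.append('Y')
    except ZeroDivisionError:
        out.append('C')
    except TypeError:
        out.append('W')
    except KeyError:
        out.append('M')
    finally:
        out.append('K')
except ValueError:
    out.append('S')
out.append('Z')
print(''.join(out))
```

Execution trace: 'K' (finally) → 'S' (outer except ValueError) → 'Z' (after the try/except). Output: KSZ

Answer: KSZ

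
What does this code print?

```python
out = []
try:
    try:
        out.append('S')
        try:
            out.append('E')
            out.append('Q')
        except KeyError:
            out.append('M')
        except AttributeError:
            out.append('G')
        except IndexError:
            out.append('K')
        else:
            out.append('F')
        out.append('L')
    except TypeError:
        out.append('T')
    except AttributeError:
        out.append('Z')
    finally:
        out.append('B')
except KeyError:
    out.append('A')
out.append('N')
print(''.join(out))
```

Execution trace: 'S' (try body) → 'E' (inner try body) → 'Q' (inner try body, no exception) → 'F' (inner else) → 'L' (try body, no exception) → 'B' (finally) → 'N' (after the try/except). Output: SEQFLBN

Answer: SEQFLBN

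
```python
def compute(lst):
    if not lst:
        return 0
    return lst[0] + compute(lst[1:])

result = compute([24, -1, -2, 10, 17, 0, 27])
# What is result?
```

24 + (-1) + (-2) + 10 + 17 + 0 + 27 + 0 = 75

Answer: 75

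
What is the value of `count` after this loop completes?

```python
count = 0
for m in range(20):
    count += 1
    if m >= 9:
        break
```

Loop breaks when m reaches 9, count is 10
`count` takes the values: 0 → 1 → 2 → 3 → 4 → 5 → 6 → 7 → 8 → 9 → 10

Answer: 10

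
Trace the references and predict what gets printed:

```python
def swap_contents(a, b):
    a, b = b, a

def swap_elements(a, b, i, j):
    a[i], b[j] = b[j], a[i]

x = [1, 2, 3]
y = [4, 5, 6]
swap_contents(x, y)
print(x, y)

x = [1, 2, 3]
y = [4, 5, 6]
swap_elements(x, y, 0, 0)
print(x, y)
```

Key concept: parameter rebinding vs mutation.
Step by step:
`x = [1, 2, 3]` → x = [1, 2, 3]
`y = [4, 5, 6]` → y = [4, 5, 6]
`swap_contents(x, y)` → no visible change to tracked variables
`print(x, y)` → prints [1, 2, 3] [4, 5, 6]
`x = [1, 2, 3]` → x = [1, 2, 3]
`y = [4, 5, 6]` → y = [4, 5, 6]
`swap_elements(x, y, 0, 0)` → x = [4, 2, 3]; y = [1, 5, 6]
`print(x, y)` → prints [4, 2, 3] [1, 5, 6]

Answer:
[1, 2, 3] [4, 5, 6]
[4, 2, 3] [1, 5, 6]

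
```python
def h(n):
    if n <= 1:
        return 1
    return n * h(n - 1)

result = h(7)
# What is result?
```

h(7) = 7 * 6 * 5 * 4 * 3 * 2 * 1 = 5040

Answer: 5040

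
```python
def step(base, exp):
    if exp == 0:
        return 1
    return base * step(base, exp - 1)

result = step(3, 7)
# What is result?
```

step(3, 7) = 3 * 3 * 3 * 3 * 3 * 3 * 3 = 2187

Answer: 2187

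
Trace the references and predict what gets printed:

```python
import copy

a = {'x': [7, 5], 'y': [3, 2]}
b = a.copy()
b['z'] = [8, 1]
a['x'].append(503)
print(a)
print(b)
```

Key concept: shallow copy of dict with mutable values.
Step by step:
`a = {'x': [7, 5], 'y': [3, 2]}` → a = {'x': [7, 5], 'y': [3, 2]}
`b = a.copy()` → b = {'x': [7, 5], 'y': [3, 2]}
`b['z'] = [8, 1]` → b = {'x': [7, 5], 'y': [3, 2], 'z': [8, 1]}
`a['x'].append(503)` → a = {'x': [7, 5, 503], 'y': [3, 2]}; b = {'x': [7, 5, 503], 'y': [3, 2], 'z': [8, 1]}
`print(a)` → prints {'x': [7, 5, 503], 'y': [3, 2]}
`print(b)` → prints {'x': [7, 5, 503], 'y': [3, 2], 'z': [8, 1]}

Answer:
{'x': [7, 5, 503], 'y': [3, 2]}
{'x': [7, 5, 503], 'y': [3, 2], 'z': [8, 1]}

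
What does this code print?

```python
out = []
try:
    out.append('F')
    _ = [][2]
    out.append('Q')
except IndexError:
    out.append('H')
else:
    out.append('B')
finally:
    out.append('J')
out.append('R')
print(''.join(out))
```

Execution trace: 'F' (try body) → 'H' (except IndexError) → 'J' (finally) → 'R' (after the try/except). Output: FHJR

Answer: FHJR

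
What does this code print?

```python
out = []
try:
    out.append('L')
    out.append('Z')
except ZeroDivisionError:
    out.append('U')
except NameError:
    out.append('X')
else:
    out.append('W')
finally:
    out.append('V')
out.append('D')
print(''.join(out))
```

Execution trace: 'L' (try body) → 'Z' (try body, no exception) → 'W' (else) → 'V' (finally) → 'D' (after the try/except). Output: LZWVD

Answer: LZWVD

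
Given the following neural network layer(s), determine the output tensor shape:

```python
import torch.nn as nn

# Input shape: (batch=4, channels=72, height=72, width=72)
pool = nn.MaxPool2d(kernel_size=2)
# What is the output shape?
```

Input: (4, 72, 72, 72) -> Output: (4, 72, 36, 36)

Answer: (4, 72, 36, 36)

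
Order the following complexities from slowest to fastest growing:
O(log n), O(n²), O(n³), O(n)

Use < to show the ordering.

Ordered by growth rate: O(log n) < O(n) < O(n²) < O(n³)

Answer: O(log n) < O(n) < O(n²) < O(n³)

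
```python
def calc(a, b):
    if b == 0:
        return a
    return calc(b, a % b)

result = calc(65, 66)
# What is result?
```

calc(65, 66) -> calc(66, 65) -> calc(65, 1) -> calc(1, 0) -> 1

Answer: 1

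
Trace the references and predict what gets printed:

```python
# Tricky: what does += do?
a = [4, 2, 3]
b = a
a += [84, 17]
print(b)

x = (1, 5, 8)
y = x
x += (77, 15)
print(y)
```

Key concept: += behavior differs for mutable vs immutable.
Step by step:
`a = [4, 2, 3]` → a = [4, 2, 3]
`b = a` → b = [4, 2, 3] (same object as a)
`a += [84, 17]` → a = [4, 2, 3, 84, 17] (same object as b); b = [4, 2, 3, 84, 17] (same object as a)
`print(b)` → prints [4, 2, 3, 84, 17]
`x = (1, 5, 8)` → x = (1, 5, 8)
`y = x` → y = (1, 5, 8)
`x += (77, 15)` → x = (1, 5, 8, 77, 15)
`print(y)` → prints (1, 5, 8)

Answer:
[4, 2, 3, 84, 17]
(1, 5, 8)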